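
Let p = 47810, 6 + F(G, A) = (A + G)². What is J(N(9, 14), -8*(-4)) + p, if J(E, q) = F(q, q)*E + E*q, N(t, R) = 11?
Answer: 93152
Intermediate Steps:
F(G, A) = -6 + (A + G)²
J(E, q) = E*q + E*(-6 + 4*q²) (J(E, q) = (-6 + (q + q)²)*E + E*q = (-6 + (2*q)²)*E + E*q = (-6 + 4*q²)*E + E*q = E*(-6 + 4*q²) + E*q = E*q + E*(-6 + 4*q²))
J(N(9, 14), -8*(-4)) + p = 11*(-6 - 8*(-4) + 4*(-8*(-4))²) + 47810 = 11*(-6 + 32 + 4*32²) + 47810 = 11*(-6 + 32 + 4*1024) + 47810 = 11*(-6 + 32 + 4096) + 47810 = 11*4122 + 47810 = 45342 + 47810 = 93152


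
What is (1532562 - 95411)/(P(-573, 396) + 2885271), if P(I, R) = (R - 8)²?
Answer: 1437151/3035815 ≈ 0.47340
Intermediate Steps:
P(I, R) = (-8 + R)²
(1532562 - 95411)/(P(-573, 396) + 2885271) = (1532562 - 95411)/((-8 + 396)² + 2885271) = 1437151/(388² + 2885271) = 1437151/(150544 + 2885271) = 1437151/3035815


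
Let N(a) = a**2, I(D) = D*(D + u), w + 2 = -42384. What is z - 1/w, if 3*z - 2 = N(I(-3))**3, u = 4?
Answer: 30984169/127158 ≈ 243.67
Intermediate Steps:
w = -42386 (w = -2 - 42384 = -42386)
I(D) = D*(4 + D) (I(D) = D*(D + 4) = D*(4 + D))
z = 731/3 (z = 2/3 + ((-3*(4 - 3))**2)**3/3 = 2/3 + ((-3*1)**2)**3/3 = 2/3 + ((-3)**2)**3/3 = 2/3 + (1/3)*9**3 = 2/3 + (1/3)*729 = 2/3 + 243 = 731/3 ≈ 243.67)
z - 1/w = 731/3 - 1/(-42386) = 731/3 - 1*(-1/42386) = 731/3 + 1/42386 = 30984169/127158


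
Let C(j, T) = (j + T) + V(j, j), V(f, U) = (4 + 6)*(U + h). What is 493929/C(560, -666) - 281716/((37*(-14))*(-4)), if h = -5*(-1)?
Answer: -1068279/22792 ≈ -46.871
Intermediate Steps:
h = 5
V(f, U) = 50 + 10*U (V(f, U) = (4 + 6)*(U + 5) = 10*(5 + U) = 50 + 10*U)
C(j, T) = 50 + T + 11*j (C(j, T) = (j + T) + (50 + 10*j) = (T + j) + (50 + 10*j) = 50 + T + 11*j)
493929/C(560, -666) - 281716/((37*(-14))*(-4)) = 493929/(50 - 666 + 11*560) - 281716/((37*(-14))*(-4)) = 493929/(50 - 666 + 6160) - 281716/((-518*(-4))) = 493929/5544 - 281716/2072 = 493929*(1/5544) - 281716*1/2072 = 54881/616 - 70429/518 = -1068279/22792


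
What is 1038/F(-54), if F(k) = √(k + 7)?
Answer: -1038*I*√47/47 ≈ -151.41*I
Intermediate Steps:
F(k) = √(7 + k)
1038/F(-54) = 1038/(√(7 - 54)) = 1038/(√(-47)) = 1038/((I*√47)) = 1038*(-I*√47/47) = -1038*I*√47/47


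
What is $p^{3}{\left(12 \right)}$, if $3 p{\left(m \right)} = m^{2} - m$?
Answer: $85184$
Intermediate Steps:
$p{\left(m \right)} = - \frac{m}{3} + \frac{m^{2}}{3}$ ($p{\left(m \right)} = \frac{m^{2} - m}{3} = - \frac{m}{3} + \frac{m^{2}}{3}$)
$p^{3}{\left(12 \right)} = \left(\frac{1}{3} \cdot 12 \left(-1 + 12\right)\right)^{3} = \left(\frac{1}{3} \cdot 12 \cdot 11\right)^{3} = 44^{3} = 85184$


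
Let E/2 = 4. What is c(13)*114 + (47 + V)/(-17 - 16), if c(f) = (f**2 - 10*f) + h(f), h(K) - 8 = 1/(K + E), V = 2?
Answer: 1238609/231 ≈ 5361.9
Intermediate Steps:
E = 8 (E = 2*4 = 8)
h(K) = 8 + 1/(8 + K) (h(K) = 8 + 1/(K + 8) = 8 + 1/(8 + K))
c(f) = f**2 - 10*f + (65 + 8*f)/(8 + f) (c(f) = (f**2 - 10*f) + (65 + 8*f)/(8 + f) = f**2 - 10*f + (65 + 8*f)/(8 + f))
c(13)*114 + (47 + V)/(-17 - 16) = ((65 + 8*13 + 13*(-10 + 13)*(8 + 13))/(8 + 13))*114 + (47 + 2)/(-17 - 16) = ((65 + 104 + 13*3*21)/21)*114 + 49/(-33) = ((65 + 104 + 819)/21)*114 + 49*(-1/33) = ((1/21)*988)*114 - 49/33 = (988/21)*114 - 49/33 = 37544/7 - 49/33 = 1238609/231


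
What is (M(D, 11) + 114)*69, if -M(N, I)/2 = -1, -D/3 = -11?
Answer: 8004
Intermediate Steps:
D = 33 (D = -3*(-11) = 33)
M(N, I) = 2 (M(N, I) = -2*(-1) = 2)
(M(D, 11) + 114)*69 = (2 + 114)*69 = 116*69 = 8004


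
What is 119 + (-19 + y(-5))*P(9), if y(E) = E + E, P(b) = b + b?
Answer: -403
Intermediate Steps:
P(b) = 2*b
y(E) = 2*E
119 + (-19 + y(-5))*P(9) = 119 + (-19 + 2*(-5))*(2*9) = 119 + (-19 - 10)*18 = 119 - 29*18 = 119 - 522 = -403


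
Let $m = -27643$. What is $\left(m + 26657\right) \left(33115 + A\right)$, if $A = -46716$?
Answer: $13410586$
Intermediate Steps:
$\left(m + 26657\right) \left(33115 + A\right) = \left(-27643 + 26657\right) \left(33115 - 46716\right) = \left(-986\right) \left(-13601\right) = 13410586$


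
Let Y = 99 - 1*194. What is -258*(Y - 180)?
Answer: 70950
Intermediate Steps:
Y = -95 (Y = 99 - 194 = -95)
-258*(Y - 180) = -258*(-95 - 180) = -258*(-275) = 70950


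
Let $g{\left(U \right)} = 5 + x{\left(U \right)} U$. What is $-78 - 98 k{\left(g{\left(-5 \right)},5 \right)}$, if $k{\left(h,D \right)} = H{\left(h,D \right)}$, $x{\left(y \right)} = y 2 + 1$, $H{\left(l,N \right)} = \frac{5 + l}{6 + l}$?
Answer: $- \frac{697}{4} \approx -174.25$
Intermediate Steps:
$H{\left(l,N \right)} = \frac{5 + l}{6 + l}$
$x{\left(y \right)} = 1 + 2 y$ ($x{\left(y \right)} = 2 y + 1 = 1 + 2 y$)
$g{\left(U \right)} = 5 + U \left(1 + 2 U\right)$ ($g{\left(U \right)} = 5 + \left(1 + 2 U\right) U = 5 + U \left(1 + 2 U\right)$)
$k{\left(h,D \right)} = \frac{5 + h}{6 + h}$
$-78 - 98 k{\left(g{\left(-5 \right)},5 \right)} = -78 - 98 \frac{5 - \left(-5 + 5 \left(1 + 2 \left(-5\right)\right)\right)}{6 - \left(-5 + 5 \left(1 + 2 \left(-5\right)\right)\right)} = -78 - 98 \frac{5 - \left(-5 + 5 \left(1 - 10\right)\right)}{6 - \left(-5 + 5 \left(1 - 10\right)\right)} = -78 - 98 \frac{5 + \left(5 - -45\right)}{6 + \left(5 - -45\right)} = -78 - 98 \frac{5 + \left(5 + 45\right)}{6 + \left(5 + 45\right)} = -78 - 98 \frac{5 + 50}{6 + 50} = -78 - 98 \cdot \frac{1}{56} \cdot 55 = -78 - \frac{385}{4} = - \frac{697}{4}$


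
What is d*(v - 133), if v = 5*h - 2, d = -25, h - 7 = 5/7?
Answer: 16875/7 ≈ 2410.7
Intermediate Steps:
h = 54/7 (h = 7 + 5/7 = 54/7 ≈ 7.7143)
v = 256/7 (v = 5*(54/7) - 2 = 270/7 - 2 = 256/7 ≈ 36.571)
d*(v - 133) = -25*(256/7 - 133) = -25*(-675/7) = 16875/7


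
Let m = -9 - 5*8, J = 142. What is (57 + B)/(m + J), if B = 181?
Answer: 238/93 ≈ 2.5591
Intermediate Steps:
m = -49 (m = -9 - 40 = -49)
(57 + B)/(m + J) = (57 + 181)/(-49 + 142) = 238/93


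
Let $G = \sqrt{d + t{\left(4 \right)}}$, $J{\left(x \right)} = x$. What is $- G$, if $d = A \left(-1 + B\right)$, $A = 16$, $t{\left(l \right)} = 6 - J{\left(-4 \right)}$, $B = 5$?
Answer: $- \sqrt{74} \approx -8.6023$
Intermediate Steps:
$t{\left(l \right)} = 10$ ($t{\left(l \right)} = 6 - -4 = 6 + 4 = 10$)
$d = 64$ ($d = 16 \left(-1 + 5\right) = 16 \cdot 4 = 64$)
$G = \sqrt{74}$ ($G = \sqrt{64 + 10} = \sqrt{74} \approx 8.6023$)
$- G = - \sqrt{74}$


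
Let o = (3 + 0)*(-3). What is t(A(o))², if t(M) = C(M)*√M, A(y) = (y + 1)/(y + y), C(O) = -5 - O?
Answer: 9604/729 ≈ 13.174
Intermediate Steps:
o = -9 (o = 3*(-3) = -9)
A(y) = (1 + y)/(2*y) (A(y) = (1 + y)/((2*y)) = (1 + y)*(1/(2*y)) = (1 + y)/(2*y))
t(M) = √M*(-5 - M) (t(M) = (-5 - M)*√M = √M*(-5 - M))
t(A(o))² = (√((½)*(1 - 9)/(-9))*(-5 - (1 - 9)/(2*(-9))))² = (√((½)*(-⅑)*(-8))*(-5 - (-1)*(-8)/(2*9)))² = (√(4/9)*(-5 - 1*4/9))² = (2*(-5 - 4/9)/3)² = ((⅔)*(-49/9))² = (-98/27)² = 9604/729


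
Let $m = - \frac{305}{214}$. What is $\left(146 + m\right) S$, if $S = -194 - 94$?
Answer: $- \frac{4455216}{107} \approx -41638.0$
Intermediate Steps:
$m = - \frac{305}{214}$ ($m = \left(-305\right) \frac{1}{214} = - \frac{305}{214} \approx -1.4252$)
$S = -288$ ($S = -194 - 94 = -288$)
$\left(146 + m\right) S = \left(146 - \frac{305}{214}\right) \left(-288\right) = \frac{30939}{214} \left(-288\right) = - \frac{4455216}{107}$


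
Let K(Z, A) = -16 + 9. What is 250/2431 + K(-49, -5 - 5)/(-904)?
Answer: 243017/2197624 ≈ 0.11058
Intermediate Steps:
K(Z, A) = -7
250/2431 + K(-49, -5 - 5)/(-904) = 250/2431 - 7/(-904) = 250*(1/2431) - 7*(-1/904) = 250/2431 + 7/904 = 243017/2197624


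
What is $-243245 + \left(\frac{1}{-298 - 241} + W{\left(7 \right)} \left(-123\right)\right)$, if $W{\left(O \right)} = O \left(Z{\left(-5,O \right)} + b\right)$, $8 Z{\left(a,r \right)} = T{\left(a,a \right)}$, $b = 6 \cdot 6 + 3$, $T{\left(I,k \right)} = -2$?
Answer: $- \frac{596368469}{2156} \approx -2.7661 \cdot 10^{5}$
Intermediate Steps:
$b = 39$ ($b = 36 + 3 = 39$)
$Z{\left(a,r \right)} = - \frac{1}{4}$ ($Z{\left(a,r \right)} = \frac{1}{8} \left(-2\right) = - \frac{1}{4}$)
$W{\left(O \right)} = \frac{155 O}{4}$ ($W{\left(O \right)} = O \left(- \frac{1}{4} + 39\right) = O \frac{155}{4} = \frac{155 O}{4}$)
$-243245 + \left(\frac{1}{-298 - 241} + W{\left(7 \right)} \left(-123\right)\right) = -243245 + \left(\frac{1}{-298 - 241} + \frac{155}{4} \cdot 7 \left(-123\right)\right) = -243245 + \left(\frac{1}{-539} + \frac{1085}{4} \left(-123\right)\right) = -243245 - \frac{71932249}{2156} = - \frac{596368469}{2156}$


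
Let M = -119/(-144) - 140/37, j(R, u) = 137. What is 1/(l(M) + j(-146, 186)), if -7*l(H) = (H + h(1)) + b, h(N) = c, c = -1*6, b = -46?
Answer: 37296/5402365 ≈ 0.0069036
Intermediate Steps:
c = -6
h(N) = -6
M = -15757/5328 (M = -119*(-1/144) - 140*1/37 = 119/144 - 140/37 = -15757/5328 ≈ -2.9574)
l(H) = 52/7 - H/7 (l(H) = -((H - 6) - 46)/7 = -((-6 + H) - 46)/7 = -(-52 + H)/7 = 52/7 - H/7)
1/(l(M) + j(-146, 186)) = 1/((52/7 - 1/7*(-15757/5328)) + 137) = 1/((52/7 + 2251/5328) + 137) = 1/(292813/37296 + 137) = 1/(5402365/37296) = 37296/5402365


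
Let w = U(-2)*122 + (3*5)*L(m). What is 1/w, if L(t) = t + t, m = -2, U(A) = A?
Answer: -1/304 ≈ -0.0032895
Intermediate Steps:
L(t) = 2*t
w = -304 (w = -2*122 + (3*5)*(2*(-2)) = -244 + 15*(-4) = -244 - 60 = -304)
1/w = 1/(-304) = -1/304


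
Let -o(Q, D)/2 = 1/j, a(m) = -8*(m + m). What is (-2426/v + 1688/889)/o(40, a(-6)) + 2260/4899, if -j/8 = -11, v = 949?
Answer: 121497573772/4133095239 ≈ 29.396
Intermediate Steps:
j = 88 (j = -8*(-11) = 88)
a(m) = -16*m
o(Q, D) = -1/44 (o(Q, D) = -2/88 = -2*1/88 = -1/44)
(-2426/v + 1688/889)/o(40, a(-6)) + 2260/4899 = (-2426/949 + 1688/889)/(-1/44) + 2260/4899 = (-2426*1/949 + 1688*(1/889))*(-44) + 2260*(1/4899) = (-2426/949 + 1688/889)*(-44) + 2260/4899 = -554802/843661*(-44) + 2260/4899 = 24411288/843661 + 2260/4899 = 121497573772/4133095239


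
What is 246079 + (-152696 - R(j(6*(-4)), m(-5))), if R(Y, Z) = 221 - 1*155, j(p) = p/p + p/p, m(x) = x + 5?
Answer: 93317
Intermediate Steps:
m(x) = 5 + x
j(p) = 2 (j(p) = 1 + 1 = 2)
R(Y, Z) = 66 (R(Y, Z) = 221 - 155 = 66)
246079 + (-152696 - R(j(6*(-4)), m(-5))) = 246079 + (-152696 - 1*66) = 246079 + (-152696 - 66) = 246079 - 152762 = 93317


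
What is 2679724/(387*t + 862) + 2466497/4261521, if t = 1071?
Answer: 1131284772517/160906897329 ≈ 7.0307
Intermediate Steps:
2679724/(387*t + 862) + 2466497/4261521 = 2679724/(387*1071 + 862) + 2466497/4261521 = 2679724/(414477 + 862) + 2466497*(1/4261521) = 2679724/415339 + 224227/387411 = 1131284772517/160906897329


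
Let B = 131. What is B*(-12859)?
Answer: -1684529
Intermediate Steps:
B*(-12859) = 131*(-12859) = -1684529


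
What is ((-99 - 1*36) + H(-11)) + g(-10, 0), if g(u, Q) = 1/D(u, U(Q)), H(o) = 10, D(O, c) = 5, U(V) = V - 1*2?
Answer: -624/5 ≈ -124.80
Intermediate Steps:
U(V) = -2 + V (U(V) = V - 2 = -2 + V)
g(u, Q) = 1/5
((-99 - 1*36) + H(-11)) + g(-10, 0) = ((-99 - 1*36) + 10) + 1/5 = ((-99 - 36) + 10) + 1/5 = (-135 + 10) + 1/5 = -125 + 1/5 = -624/5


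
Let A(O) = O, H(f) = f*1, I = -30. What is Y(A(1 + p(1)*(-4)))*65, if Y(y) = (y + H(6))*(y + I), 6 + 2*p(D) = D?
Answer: -20995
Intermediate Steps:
H(f) = f
p(D) = -3 + D/2
Y(y) = (-30 + y)*(6 + y) (Y(y) = (y + 6)*(y - 30) = (6 + y)*(-30 + y) = (-30 + y)*(6 + y))
Y(A(1 + p(1)*(-4)))*65 = (-180 + (1 + (-3 + (½)*1)*(-4))² - 24*(1 + (-3 + (½)*1)*(-4)))*65 = (-180 + (1 + (-3 + ½)*(-4))² - 24*(1 + (-3 + ½)*(-4)))*65 = (-180 + (1 - 5/2*(-4))² - 24*(1 - 5/2*(-4)))*65 = (-180 + (1 + 10)² - 24*(1 + 10))*65 = (-180 + 11² - 24*11)*65 = (-180 + 121 - 264)*65 = -323*65 = -20995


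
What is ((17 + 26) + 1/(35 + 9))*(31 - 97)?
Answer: -5679/2 ≈ -2839.5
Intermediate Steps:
((17 + 26) + 1/(35 + 9))*(31 - 97) = (43 + 1/44)*(-66) = (1893/44)*(-66) = -5679/2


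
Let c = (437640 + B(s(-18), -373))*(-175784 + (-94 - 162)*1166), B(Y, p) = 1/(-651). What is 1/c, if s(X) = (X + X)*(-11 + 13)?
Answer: -651/135124097904920 ≈ -4.8178e-12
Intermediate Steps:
s(X) = 4*X (s(X) = (2*X)*2 = 4*X)
B(Y, p) = -1/651
c = -135124097904920/651 (c = (437640 - 1/651)*(-175784 + (-94 - 162)*1166) = 284903639*(-175784 - 256*1166)/651 = 284903639*(-175784 - 298496)/651 = (284903639/651)*(-474280) = -135124097904920/651 ≈ -2.0756e+11)
1/c = 1/(-135124097904920/651) = -651/135124097904920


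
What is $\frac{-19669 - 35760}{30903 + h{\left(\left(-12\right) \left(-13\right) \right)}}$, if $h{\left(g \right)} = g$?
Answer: $- \frac{55429}{31059} \approx -1.7846$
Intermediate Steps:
$\frac{-19669 - 35760}{30903 + h{\left(\left(-12\right) \left(-13\right) \right)}} = \frac{-19669 - 35760}{30903 - -156} = - \frac{55429}{30903 + 156} = - \frac{55429}{31059}$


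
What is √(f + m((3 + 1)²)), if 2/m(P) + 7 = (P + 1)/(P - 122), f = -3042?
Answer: I*√1752599310/759 ≈ 55.157*I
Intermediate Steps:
m(P) = 2/(-7 + (1 + P)/(-122 + P)) (m(P) = 2/(-7 + (P + 1)/(P - 122)) = 2/(-7 + (1 + P)/(-122 + P)))
√(f + m((3 + 1)²)) = √(-3042 + 2*(122 - (3 + 1)²)/(3*(-285 + 2*(3 + 1)²))) = √(-3042 + 2*(122 - 1*4²)/(3*(-285 + 2*4²))) = √(-3042 + 2*(122 - 1*16)/(3*(-285 + 2*16))) = √(-3042 + 2*(122 - 16)/(3*(-285 + 32))) = √(-3042 + (⅔)*106/(-253)) = √(-3042 + (⅔)*(-1/253)*106) = √(-3042 - 212/759) = √(-2309090/759) = I*√1752599310/759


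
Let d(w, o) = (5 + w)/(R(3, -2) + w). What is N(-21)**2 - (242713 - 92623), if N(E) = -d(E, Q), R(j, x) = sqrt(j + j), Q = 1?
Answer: -9466888606/63075 + 3584*sqrt(6)/63075 ≈ -1.5009e+5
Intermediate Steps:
R(j, x) = sqrt(2)*sqrt(j) (R(j, x) = sqrt(2*j) = sqrt(2)*sqrt(j))
d(w, o) = (5 + w)/(w + sqrt(6)) (d(w, o) = (5 + w)/(sqrt(2)*sqrt(3) + w) = (5 + w)/(sqrt(6) + w) = (5 + w)/(w + sqrt(6)))
N(E) = -(5 + E)/(E + sqrt(6))
N(-21)**2 - (242713 - 92623) = ((-5 - 1*(-21))/(-21 + sqrt(6)))**2 - (242713 - 92623) = ((-5 + 21)/(-21 + sqrt(6)))**2 - 1*150090 = (16/(-21 + sqrt(6)))**2 - 150090 = 256/(-21 + sqrt(6))**2 - 150090 = -150090 + 256/(-21 + sqrt(6))**2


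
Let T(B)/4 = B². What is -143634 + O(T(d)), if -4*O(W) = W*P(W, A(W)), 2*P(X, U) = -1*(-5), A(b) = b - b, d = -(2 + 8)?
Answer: -143884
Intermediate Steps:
d = -10 (d = -1*10 = -10)
A(b) = 0
P(X, U) = 5/2 (P(X, U) = (-1*(-5))/2 = (½)*5 = 5/2)
T(B) = 4*B²
O(W) = -5*W/8 (O(W) = -W*5/(4*2) = -5*W/8)
-143634 + O(T(d)) = -143634 - 5*(-10)²/2 = -143634 - 5*100/2 = -143634 - 5/8*400 = -143634 - 250 = -143884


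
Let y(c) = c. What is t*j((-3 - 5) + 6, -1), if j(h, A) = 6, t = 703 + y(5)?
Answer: 4248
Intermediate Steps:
t = 708 (t = 703 + 5 = 708)
t*j((-3 - 5) + 6, -1) = 708*6 = 4248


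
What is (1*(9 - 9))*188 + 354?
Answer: 354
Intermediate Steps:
(1*(9 - 9))*188 + 354 = (1*0)*188 + 354 = 0*188 + 354 = 0 + 354 = 354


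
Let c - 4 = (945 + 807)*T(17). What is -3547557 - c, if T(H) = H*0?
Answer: -3547561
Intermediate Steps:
T(H) = 0
c = 4 (c = 4 + (945 + 807)*0 = 4 + 1752*0 = 4 + 0 = 4)
-3547557 - c = -3547557 - 1*4 = -3547557 - 4 = -3547561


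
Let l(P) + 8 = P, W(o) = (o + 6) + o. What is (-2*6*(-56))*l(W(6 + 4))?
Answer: 12096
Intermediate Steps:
W(o) = 6 + 2*o (W(o) = (6 + o) + o = 6 + 2*o)
l(P) = -8 + P
(-2*6*(-56))*l(W(6 + 4)) = (-2*6*(-56))*(-8 + (6 + 2*(6 + 4))) = (-12*(-56))*(-8 + (6 + 2*10)) = 672*(-8 + (6 + 20)) = 672*(-8 + 26) = 672*18 = 12096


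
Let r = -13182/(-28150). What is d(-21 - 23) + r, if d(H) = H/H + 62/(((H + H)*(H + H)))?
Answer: 80455077/54498400 ≈ 1.4763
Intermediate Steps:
r = 6591/14075 (r = -13182*(-1/28150) = 6591/14075 ≈ 0.46828)
d(H) = 1 + 31/(2*H²) (d(H) = 1 + 62/(((2*H)*(2*H))) = 1 + 62/((4*H²)) = 1 + 62*(1/(4*H²)) = 1 + 31/(2*H²))
d(-21 - 23) + r = (1 + 31/(2*(-21 - 23)²)) + 6591/14075 = (1 + (31/2)/(-44)²) + 6591/14075 = (1 + (31/2)*(1/1936)) + 6591/14075 = (1 + 31/3872) + 6591/14075 = 3903/3872 + 6591/14075 = 80455077/54498400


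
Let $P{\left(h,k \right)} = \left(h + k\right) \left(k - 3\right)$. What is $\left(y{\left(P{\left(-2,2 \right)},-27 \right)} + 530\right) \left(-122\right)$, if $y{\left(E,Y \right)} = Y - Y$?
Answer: $-64660$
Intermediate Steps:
$P{\left(h,k \right)} = \left(-3 + k\right) \left(h + k\right)$ ($P{\left(h,k \right)} = \left(h + k\right) \left(-3 + k\right) = \left(-3 + k\right) \left(h + k\right)$)
$y{\left(E,Y \right)} = 0$
$\left(y{\left(P{\left(-2,2 \right)},-27 \right)} + 530\right) \left(-122\right) = \left(0 + 530\right) \left(-122\right) = 530 \left(-122\right) = -64660$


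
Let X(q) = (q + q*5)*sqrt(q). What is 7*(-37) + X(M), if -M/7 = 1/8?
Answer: -259 - 21*I*sqrt(14)/16 ≈ -259.0 - 4.9109*I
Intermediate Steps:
M = -7/8 ≈ -0.87500
X(q) = 6*q**(3/2) (X(q) = (q + 5*q)*sqrt(q) = (6*q)*sqrt(q) = 6*q**(3/2))
7*(-37) + X(M) = 7*(-37) + 6*(-7/8)**(3/2) = -259 + 6*(-7*I*sqrt(14)/32) = -259 - 21*I*sqrt(14)/16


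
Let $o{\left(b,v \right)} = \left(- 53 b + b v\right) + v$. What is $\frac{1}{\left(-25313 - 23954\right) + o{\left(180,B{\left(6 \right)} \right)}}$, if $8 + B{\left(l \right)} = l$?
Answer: $- \frac{1}{59169} \approx -1.6901 \cdot 10^{-5}$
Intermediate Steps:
$B{\left(l \right)} = -8 + l$
$o{\left(b,v \right)} = v - 53 b + b v$
$\frac{1}{\left(-25313 - 23954\right) + o{\left(180,B{\left(6 \right)} \right)}} = \frac{1}{\left(-25313 - 23954\right) + \left(\left(-8 + 6\right) - 9540 + 180 \left(-8 + 6\right)\right)} = \frac{1}{\left(-25313 - 23954\right) - 9902} = \frac{1}{-49267 - 9902} = \frac{1}{-59169} = - \frac{1}{59169}$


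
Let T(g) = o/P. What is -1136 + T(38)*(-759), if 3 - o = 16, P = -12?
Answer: -7833/4 ≈ -1958.3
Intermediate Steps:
o = -13 (o = 3 - 1*16 = 3 - 16 = -13)
T(g) = 13/12 (T(g) = -13/(-12) = -13*(-1/12) = 13/12)
-1136 + T(38)*(-759) = -1136 + (13/12)*(-759) = -1136 - 3289/4 = -7833/4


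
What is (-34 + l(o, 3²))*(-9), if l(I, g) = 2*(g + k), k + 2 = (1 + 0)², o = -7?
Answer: 162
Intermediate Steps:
k = -1 (k = -2 + (1 + 0)² = -2 + 1² = -2 + 1 = -1)
l(I, g) = -2 + 2*g (l(I, g) = 2*(g - 1) = 2*(-1 + g) = -2 + 2*g)
(-34 + l(o, 3²))*(-9) = (-34 + (-2 + 2*3²))*(-9) = (-34 + (-2 + 2*9))*(-9) = (-34 + (-2 + 18))*(-9) = (-34 + 16)*(-9) = -18*(-9) = 162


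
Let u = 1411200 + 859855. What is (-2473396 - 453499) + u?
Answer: -655840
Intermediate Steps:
u = 2271055
(-2473396 - 453499) + u = (-2473396 - 453499) + 2271055 = -2926895 + 2271055 = -655840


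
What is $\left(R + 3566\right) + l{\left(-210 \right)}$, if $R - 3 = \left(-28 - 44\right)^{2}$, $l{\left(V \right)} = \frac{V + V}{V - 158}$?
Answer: $\frac{805381}{92} \approx 8754.1$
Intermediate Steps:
$l{\left(V \right)} = \frac{2 V}{-158 + V}$
$R = 5187$ ($R = 3 + \left(-28 - 44\right)^{2} = 3 + \left(-72\right)^{2} = 3 + 5184 = 5187$)
$\left(R + 3566\right) + l{\left(-210 \right)} = \left(5187 + 3566\right) + 2 \left(-210\right) \frac{1}{-158 - 210} = 8753 + 2 \left(-210\right) \frac{1}{-368} = 8753 + 2 \left(-210\right) \left(- \frac{1}{368}\right) = 8753 + \frac{105}{92} = \frac{805381}{92}$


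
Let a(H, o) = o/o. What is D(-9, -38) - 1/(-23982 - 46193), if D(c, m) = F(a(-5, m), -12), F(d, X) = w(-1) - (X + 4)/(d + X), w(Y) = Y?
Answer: -1333314/771925 ≈ -1.7273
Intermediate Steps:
a(H, o) = 1
F(d, X) = -1 - (4 + X)/(X + d) (F(d, X) = -1 - (X + 4)/(d + X) = -1 - (4 + X)/(X + d))
D(c, m) = -19/11 (D(c, m) = (-4 - 1*1 - 2*(-12))/(-12 + 1) = (-4 - 1 + 24)/(-11) = -1/11*19 = -19/11)
D(-9, -38) - 1/(-23982 - 46193) = -19/11 - 1/(-23982 - 46193) = -19/11 - 1/(-70175) = -19/11 - 1*(-1/70175) = -19/11 + 1/70175 = -1333314/771925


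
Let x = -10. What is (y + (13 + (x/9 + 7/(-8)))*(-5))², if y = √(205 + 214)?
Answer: 17893321/5184 - 3965*√419/36 ≈ 1197.2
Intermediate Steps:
y = √419 ≈ 20.469
(y + (13 + (x/9 + 7/(-8)))*(-5))² = (√419 + (13 + (-10/9 + 7/(-8)))*(-5))² = (√419 + (13 + (-10*⅑ + 7*(-⅛)))*(-5))² = (√419 + (13 + (-10/9 - 7/8))*(-5))² = (√419 + (13 - 143/72)*(-5))² = (√419 + (793/72)*(-5))² = (√419 - 3965/72)² = (-3965/72 + √419)²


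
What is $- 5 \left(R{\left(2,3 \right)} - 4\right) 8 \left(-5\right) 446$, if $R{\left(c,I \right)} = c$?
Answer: $-178400$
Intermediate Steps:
$- 5 \left(R{\left(2,3 \right)} - 4\right) 8 \left(-5\right) 446 = - 5 \left(2 - 4\right) 8 \left(-5\right) 446 = \left(-5\right) \left(-2\right) \left(\left(-40\right) 446\right) = 10 \left(-17840\right) = -178400$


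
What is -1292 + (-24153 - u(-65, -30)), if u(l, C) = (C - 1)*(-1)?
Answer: -25476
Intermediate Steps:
u(l, C) = 1 - C (u(l, C) = (-1 + C)*(-1) = 1 - C)
-1292 + (-24153 - u(-65, -30)) = -1292 + (-24153 - (1 - 1*(-30))) = -1292 + (-24153 - (1 + 30)) = -1292 + (-24153 - 1*31) = -1292 + (-24153 - 31) = -1292 - 24184 = -25476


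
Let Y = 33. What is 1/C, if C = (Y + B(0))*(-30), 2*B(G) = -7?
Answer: -1/885 ≈ -0.0011299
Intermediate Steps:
B(G) = -7/2 (B(G) = (½)*(-7) = -7/2)
C = -885 (C = (33 - 7/2)*(-30) = (59/2)*(-30) = -885)
1/C = 1/(-885) = -1/885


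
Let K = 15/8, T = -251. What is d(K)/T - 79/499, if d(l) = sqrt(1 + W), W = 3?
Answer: -20827/125249 ≈ -0.16628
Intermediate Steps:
K = 15/8 (K = 15*(1/8) = 15/8 ≈ 1.8750)
d(l) = 2 (d(l) = sqrt(1 + 3) = sqrt(4) = 2)
d(K)/T - 79/499 = 2/(-251) - 79/499 = 2*(-1/251) - 79*1/499 = -2/251 - 79/499 = -20827/125249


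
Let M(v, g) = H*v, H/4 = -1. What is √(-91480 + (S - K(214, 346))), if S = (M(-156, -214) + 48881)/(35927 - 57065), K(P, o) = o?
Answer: I*√41030284667034/21138 ≈ 303.03*I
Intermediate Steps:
H = -4 (H = 4*(-1) = -4)
M(v, g) = -4*v
S = -49505/21138 (S = (-4*(-156) + 48881)/(35927 - 57065) = (624 + 48881)/(-21138) = 49505*(-1/21138) = -49505/21138 ≈ -2.3420)
√(-91480 + (S - K(214, 346))) = √(-91480 + (-49505/21138 - 1*346)) = √(-91480 + (-49505/21138 - 346)) = √(-91480 - 7363253/21138) = √(-1941067493/21138) = I*√41030284667034/21138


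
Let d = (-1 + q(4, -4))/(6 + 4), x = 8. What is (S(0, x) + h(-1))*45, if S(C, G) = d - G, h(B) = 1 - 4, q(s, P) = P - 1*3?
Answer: -531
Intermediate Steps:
q(s, P) = -3 + P (q(s, P) = P - 3 = -3 + P)
d = -4/5 (d = (-1 + (-3 - 4))/(6 + 4) = (-1 - 7)/10 = -8*1/10 = -4/5 ≈ -0.80000)
h(B) = -3
S(C, G) = -4/5 - G
(S(0, x) + h(-1))*45 = ((-4/5 - 1*8) - 3)*45 = ((-4/5 - 8) - 3)*45 = (-44/5 - 3)*45 = -59/5*45 = -531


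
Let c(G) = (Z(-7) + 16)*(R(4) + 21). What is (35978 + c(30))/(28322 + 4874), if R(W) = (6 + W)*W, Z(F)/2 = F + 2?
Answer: 9086/8299 ≈ 1.0948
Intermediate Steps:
Z(F) = 4 + 2*F (Z(F) = 2*(F + 2) = 2*(2 + F) = 4 + 2*F)
R(W) = W*(6 + W)
c(G) = 366 (c(G) = ((4 + 2*(-7)) + 16)*(4*(6 + 4) + 21) = ((4 - 14) + 16)*(4*10 + 21) = (-10 + 16)*(40 + 21) = 6*61 = 366)
(35978 + c(30))/(28322 + 4874) = (35978 + 366)/(28322 + 4874) = 36344/33196 = 36344*(1/33196) = 9086/8299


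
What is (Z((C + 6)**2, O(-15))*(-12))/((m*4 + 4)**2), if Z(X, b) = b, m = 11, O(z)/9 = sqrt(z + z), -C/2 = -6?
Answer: -3*I*sqrt(30)/64 ≈ -0.25674*I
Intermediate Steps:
C = 12 (C = -2*(-6) = 12)
O(z) = 9*sqrt(2)*sqrt(z) (O(z) = 9*sqrt(z + z) = 9*sqrt(2*z) = 9*(sqrt(2)*sqrt(z)) = 9*sqrt(2)*sqrt(z))
(Z((C + 6)**2, O(-15))*(-12))/((m*4 + 4)**2) = ((9*sqrt(2)*sqrt(-15))*(-12))/((11*4 + 4)**2) = ((9*sqrt(2)*(I*sqrt(15)))*(-12))/((44 + 4)**2) = ((9*I*sqrt(30))*(-12))/(48**2) = -108*I*sqrt(30)/2304 = -108*I*sqrt(30)*(1/2304) = -3*I*sqrt(30)/64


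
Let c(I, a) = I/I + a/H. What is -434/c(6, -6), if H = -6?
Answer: -217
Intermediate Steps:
c(I, a) = 1 - a/6 (c(I, a) = I/I + a/(-6) = 1 + a*(-⅙) = 1 - a/6)
-434/c(6, -6) = -434/(1 - ⅙*(-6)) = -434/(1 + 1) = -434/2 = -434*½ = -217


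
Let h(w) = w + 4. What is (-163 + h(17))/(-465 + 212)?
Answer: 142/253 ≈ 0.56126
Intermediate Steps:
h(w) = 4 + w
(-163 + h(17))/(-465 + 212) = (-163 + (4 + 17))/(-465 + 212) = (-163 + 21)/(-253) = -142*(-1/253) = 142/253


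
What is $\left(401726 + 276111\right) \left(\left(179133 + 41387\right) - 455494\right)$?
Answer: $-159274071238$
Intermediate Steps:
$\left(401726 + 276111\right) \left(\left(179133 + 41387\right) - 455494\right) = 677837 \left(220520 - 455494\right) = 677837 \left(-234974\right) = -159274071238$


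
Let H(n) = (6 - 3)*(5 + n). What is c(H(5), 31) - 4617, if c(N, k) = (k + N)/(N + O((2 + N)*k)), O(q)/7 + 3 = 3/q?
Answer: -41257021/8949 ≈ -4610.2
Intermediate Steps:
O(q) = -21 + 21/q (O(q) = -21 + 7*(3/q) = -21 + 21/q)
H(n) = 15 + 3*n (H(n) = 3*(5 + n) = 15 + 3*n)
c(N, k) = (N + k)/(-21 + N + 21/(k*(2 + N))) (c(N, k) = (k + N)/(N + (-21 + 21/(((2 + N)*k)))) = (N + k)/(N + (-21 + 21/((k*(2 + N))))) = (N + k)/(N + (-21 + 21*(1/(k*(2 + N))))) = (N + k)/(N + (-21 + 21/(k*(2 + N)))) = (N + k)/(-21 + N + 21/(k*(2 + N))))
c(H(5), 31) - 4617 = 31*(2 + (15 + 3*5))*((15 + 3*5) + 31)/(21 + 31*(-21 + (15 + 3*5))*(2 + (15 + 3*5))) - 4617 = 31*(2 + (15 + 15))*((15 + 15) + 31)/(21 + 31*(-21 + (15 + 15))*(2 + (15 + 15))) - 4617 = 31*(2 + 30)*(30 + 31)/(21 + 31*(-21 + 30)*(2 + 30)) - 4617 = 31*32*61/(21 + 31*9*32) - 4617 = 31*32*61/(21 + 8928) - 4617 = 31*32*61/8949 - 4617 = 31*(1/8949)*32*61 - 4617 = 60512/8949 - 4617 = -41257021/8949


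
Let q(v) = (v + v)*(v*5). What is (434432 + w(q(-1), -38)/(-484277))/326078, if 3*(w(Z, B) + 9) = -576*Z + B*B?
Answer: 631156281335/473736226818 ≈ 1.3323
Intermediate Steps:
q(v) = 10*v² (q(v) = (2*v)*(5*v) = 10*v²)
w(Z, B) = -9 - 192*Z + B²/3 (w(Z, B) = -9 + (-576*Z + B*B)/3 = -9 + (-576*Z + B²)/3 = -9 + (B² - 576*Z)/3 = -9 + (-192*Z + B²/3) = -9 - 192*Z + B²/3)
(434432 + w(q(-1), -38)/(-484277))/326078 = (434432 + (-9 - 1920*(-1)² + (⅓)*(-38)²)/(-484277))/326078 = (434432 + (-9 - 1920 + (⅓)*1444)*(-1/484277))*(1/326078) = (434432 + (-9 - 192*10 + 1444/3)*(-1/484277))*(1/326078) = (434432 + (-9 - 1920 + 1444/3)*(-1/484277))*(1/326078) = (434432 - 4343/3*(-1/484277))*(1/326078) = (434432 + 4343/1452831)*(1/326078) = (631156281335/1452831)*(1/326078) = 631156281335/473736226818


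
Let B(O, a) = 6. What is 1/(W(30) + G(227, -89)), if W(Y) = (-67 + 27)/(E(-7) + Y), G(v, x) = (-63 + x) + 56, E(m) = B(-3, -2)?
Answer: -9/874 ≈ -0.010297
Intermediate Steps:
E(m) = 6
G(v, x) = -7 + x
W(Y) = -40/(6 + Y) (W(Y) = (-67 + 27)/(6 + Y) = -40/(6 + Y))
1/(W(30) + G(227, -89)) = 1/(-40/(6 + 30) + (-7 - 89)) = 1/(-40/36 - 96) = 1/(-40*1/36 - 96) = 1/(-10/9 - 96) = 1/(-874/9) = -9/874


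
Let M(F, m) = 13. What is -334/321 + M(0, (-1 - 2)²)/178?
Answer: -55279/57138 ≈ -0.96746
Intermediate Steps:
-334/321 + M(0, (-1 - 2)²)/178 = -334/321 + 13/178 = -55279/57138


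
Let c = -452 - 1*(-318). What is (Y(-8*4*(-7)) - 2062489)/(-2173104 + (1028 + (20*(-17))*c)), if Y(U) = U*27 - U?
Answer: 2056665/2126516 ≈ 0.96715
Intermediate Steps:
c = -134 (c = -452 + 318 = -134)
Y(U) = 26*U (Y(U) = 27*U - U = 26*U)
(Y(-8*4*(-7)) - 2062489)/(-2173104 + (1028 + (20*(-17))*c)) = (26*(-8*4*(-7)) - 2062489)/(-2173104 + (1028 + (20*(-17))*(-134))) = (26*(-32*(-7)) - 2062489)/(-2173104 + (1028 - 340*(-134))) = (26*224 - 2062489)/(-2173104 + (1028 + 45560)) = (5824 - 2062489)/(-2173104 + 46588) = -2056665/(-2126516) = -2056665*(-1/2126516) = 2056665/2126516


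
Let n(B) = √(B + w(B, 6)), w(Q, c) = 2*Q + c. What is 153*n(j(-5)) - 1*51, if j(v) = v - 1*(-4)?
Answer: -51 + 153*√3 ≈ 214.00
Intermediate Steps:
w(Q, c) = c + 2*Q
j(v) = 4 + v (j(v) = v + 4 = 4 + v)
n(B) = √(6 + 3*B) (n(B) = √(B + (6 + 2*B)) = √(6 + 3*B))
153*n(j(-5)) - 1*51 = 153*√(6 + 3*(4 - 5)) - 1*51 = 153*√(6 + 3*(-1)) - 51 = 153*√(6 - 3) - 51 = 153*√3 - 51 = -51 + 153*√3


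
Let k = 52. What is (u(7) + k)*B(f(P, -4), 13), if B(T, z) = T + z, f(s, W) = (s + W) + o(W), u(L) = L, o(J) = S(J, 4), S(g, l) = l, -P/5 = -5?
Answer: 2242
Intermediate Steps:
P = 25 (P = -5*(-5) = 25)
o(J) = 4
f(s, W) = 4 + W + s (f(s, W) = (s + W) + 4 = (W + s) + 4 = 4 + W + s)
(u(7) + k)*B(f(P, -4), 13) = (7 + 52)*((4 - 4 + 25) + 13) = 59*(25 + 13) = 59*38 = 2242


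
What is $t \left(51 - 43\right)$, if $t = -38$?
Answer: $-304$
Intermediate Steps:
$t \left(51 - 43\right) = - 38 \left(51 - 43\right) = \left(-38\right) 8 = -304$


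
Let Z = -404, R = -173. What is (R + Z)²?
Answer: 332929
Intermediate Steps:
(R + Z)² = (-173 - 404)² = (-577)² = 332929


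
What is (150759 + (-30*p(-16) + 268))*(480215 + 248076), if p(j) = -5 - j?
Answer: 109751268827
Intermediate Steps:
(150759 + (-30*p(-16) + 268))*(480215 + 248076) = (150759 + (-30*(-5 - 1*(-16)) + 268))*(480215 + 248076) = (150759 + (-30*(-5 + 16) + 268))*728291 = (150759 + (-30*11 + 268))*728291 = (150759 + (-330 + 268))*728291 = (150759 - 62)*728291 = 150697*728291 = 109751268827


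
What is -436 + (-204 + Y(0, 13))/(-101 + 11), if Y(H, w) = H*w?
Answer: -6506/15 ≈ -433.73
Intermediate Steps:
-436 + (-204 + Y(0, 13))/(-101 + 11) = -436 + (-204 + 0*13)/(-101 + 11) = -436 + (-204 + 0)/(-90) = -436 - 204*(-1/90) = -436 + 34/15 = -6506/15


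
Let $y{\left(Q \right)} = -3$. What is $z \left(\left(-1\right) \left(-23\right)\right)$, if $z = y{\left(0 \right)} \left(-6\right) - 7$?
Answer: $253$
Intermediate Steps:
$z = 11$ ($z = \left(-3\right) \left(-6\right) - 7 = 18 - 7 = 11$)
$z \left(\left(-1\right) \left(-23\right)\right) = 11 \left(\left(-1\right) \left(-23\right)\right) = 11 \cdot 23 = 253$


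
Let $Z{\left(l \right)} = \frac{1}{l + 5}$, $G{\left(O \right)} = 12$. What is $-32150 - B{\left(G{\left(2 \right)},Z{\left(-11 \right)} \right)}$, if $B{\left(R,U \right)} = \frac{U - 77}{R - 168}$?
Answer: $- \frac{30092863}{936} \approx -32151.0$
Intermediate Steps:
$Z{\left(l \right)} = \frac{1}{5 + l}$
$B{\left(R,U \right)} = \frac{-77 + U}{-168 + R}$
$-32150 - B{\left(G{\left(2 \right)},Z{\left(-11 \right)} \right)} = -32150 - \frac{-77 + \frac{1}{5 - 11}}{-168 + 12} = -32150 - \frac{-77 + \frac{1}{-6}}{-156} = -32150 - - \frac{-77 - \frac{1}{6}}{156} = -32150 - \left(- \frac{1}{156}\right) \left(- \frac{463}{6}\right) = -32150 - \frac{463}{936} = - \frac{30092863}{936}$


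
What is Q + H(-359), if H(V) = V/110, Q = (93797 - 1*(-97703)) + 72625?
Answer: 29053391/110 ≈ 2.6412e+5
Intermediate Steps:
Q = 264125 (Q = (93797 + 97703) + 72625 = 191500 + 72625 = 264125)
H(V) = V/110 (H(V) = V*(1/110) = V/110)
Q + H(-359) = 264125 + (1/110)*(-359) = 264125 - 359/110 = 29053391/110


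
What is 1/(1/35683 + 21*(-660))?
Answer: -35683/494566379 ≈ -7.2150e-5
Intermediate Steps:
1/(1/35683 + 21*(-660)) = 1/(1/35683 - 13860) = 1/(-494566379/35683) = -35683/494566379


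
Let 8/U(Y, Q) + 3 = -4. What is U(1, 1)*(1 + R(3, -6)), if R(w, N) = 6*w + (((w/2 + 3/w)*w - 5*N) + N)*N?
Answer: 1360/7 ≈ 194.29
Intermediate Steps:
U(Y, Q) = -8/7 (U(Y, Q) = 8/(-3 - 4) = 8/(-7) = 8*(-1/7) = -8/7)
R(w, N) = 6*w + N*(-4*N + w*(w/2 + 3/w)) (R(w, N) = 6*w + (((w*(1/2) + 3/w)*w - 5*N) + N)*N = 6*w + (((w/2 + 3/w)*w - 5*N) + N)*N = 6*w + ((w*(w/2 + 3/w) - 5*N) + N)*N = 6*w + ((-5*N + w*(w/2 + 3/w)) + N)*N = 6*w + (-4*N + w*(w/2 + 3/w))*N = 6*w + N*(-4*N + w*(w/2 + 3/w)))
U(1, 1)*(1 + R(3, -6)) = -8*(1 + (-4*(-6)**2 + 3*(-6) + 6*3 + (1/2)*(-6)*3**2))/7 = -8*(1 + (-4*36 - 18 + 18 + (1/2)*(-6)*9))/7 = -8*(1 + (-144 - 18 + 18 - 27))/7 = -8*(1 - 171)/7 = -8/7*(-170) = 1360/7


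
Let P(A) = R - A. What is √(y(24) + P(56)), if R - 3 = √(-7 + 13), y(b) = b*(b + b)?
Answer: √(1099 + √6) ≈ 33.188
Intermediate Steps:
y(b) = 2*b² (y(b) = b*(2*b) = 2*b²)
R = 3 + √6 (R = 3 + √(-7 + 13) = 3 + √6 ≈ 5.4495)
P(A) = 3 + √6 - A (P(A) = (3 + √6) - A = 3 + √6 - A)
√(y(24) + P(56)) = √(2*24² + (3 + √6 - 1*56)) = √(2*576 + (3 + √6 - 56)) = √(1152 + (-53 + √6)) = √(1099 + √6)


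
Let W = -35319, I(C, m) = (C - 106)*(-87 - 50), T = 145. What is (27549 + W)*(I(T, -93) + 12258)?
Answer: -53729550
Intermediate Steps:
I(C, m) = 14522 - 137*C (I(C, m) = (-106 + C)*(-137) = 14522 - 137*C)
(27549 + W)*(I(T, -93) + 12258) = (27549 - 35319)*((14522 - 137*145) + 12258) = -7770*((14522 - 19865) + 12258) = -7770*(-5343 + 12258) = -7770*6915 = -53729550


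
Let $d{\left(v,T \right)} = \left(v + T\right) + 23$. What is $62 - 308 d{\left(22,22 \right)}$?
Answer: $-20574$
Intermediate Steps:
$d{\left(v,T \right)} = 23 + T + v$ ($d{\left(v,T \right)} = \left(T + v\right) + 23 = 23 + T + v$)
$62 - 308 d{\left(22,22 \right)} = 62 - 308 \left(23 + 22 + 22\right) = 62 - 20636 = -20574$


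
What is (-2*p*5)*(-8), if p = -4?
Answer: -320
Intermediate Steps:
(-2*p*5)*(-8) = (-2*(-4)*5)*(-8) = (8*5)*(-8) = 40*(-8) = -320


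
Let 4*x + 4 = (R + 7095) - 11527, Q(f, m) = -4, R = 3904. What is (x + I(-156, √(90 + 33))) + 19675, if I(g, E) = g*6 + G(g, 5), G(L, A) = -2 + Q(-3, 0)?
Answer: 18600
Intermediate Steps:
G(L, A) = -6 (G(L, A) = -2 - 4 = -6)
x = -133 (x = -1 + ((3904 + 7095) - 11527)/4 = -1 + (10999 - 11527)/4 = -1 + (¼)*(-528) = -1 - 132 = -133)
I(g, E) = -6 + 6*g (I(g, E) = g*6 - 6 = 6*g - 6 = -6 + 6*g)
(x + I(-156, √(90 + 33))) + 19675 = (-133 + (-6 + 6*(-156))) + 19675 = (-133 + (-6 - 936)) + 19675 = (-133 - 942) + 19675 = -1075 + 19675 = 18600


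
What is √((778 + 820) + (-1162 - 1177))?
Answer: I*√741 ≈ 27.221*I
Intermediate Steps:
√((778 + 820) + (-1162 - 1177)) = √(1598 - 2339) = √(-741) = I*√741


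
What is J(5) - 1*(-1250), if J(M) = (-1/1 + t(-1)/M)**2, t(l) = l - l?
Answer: 1251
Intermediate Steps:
t(l) = 0
J(M) = 1 (J(M) = (-1/1 + 0/M)**2 = (-1*1 + 0)**2 = (-1 + 0)**2 = (-1)**2 = 1)
J(5) - 1*(-1250) = 1 - 1*(-1250) = 1 + 1250 = 1251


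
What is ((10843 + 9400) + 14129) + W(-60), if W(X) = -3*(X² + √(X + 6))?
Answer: 23572 - 9*I*√6 ≈ 23572.0 - 22.045*I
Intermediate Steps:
W(X) = -3*X² - 3*√(6 + X) (W(X) = -3*(X² + √(6 + X)) = -3*X² - 3*√(6 + X))
((10843 + 9400) + 14129) + W(-60) = ((10843 + 9400) + 14129) + (-3*(-60)² - 3*√(6 - 60)) = (20243 + 14129) + (-3*3600 - 9*I*√6) = 34372 + (-10800 - 9*I*√6) = 23572 - 9*I*√6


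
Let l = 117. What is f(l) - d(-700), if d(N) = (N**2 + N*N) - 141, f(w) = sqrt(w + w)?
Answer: -979859 + 3*sqrt(26) ≈ -9.7984e+5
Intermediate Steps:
f(w) = sqrt(2)*sqrt(w) (f(w) = sqrt(2*w) = sqrt(2)*sqrt(w))
d(N) = -141 + 2*N**2 (d(N) = (N**2 + N**2) - 141 = 2*N**2 - 141 = -141 + 2*N**2)
f(l) - d(-700) = sqrt(2)*sqrt(117) - (-141 + 2*(-700)**2) = sqrt(2)*(3*sqrt(13)) - (-141 + 2*490000) = 3*sqrt(26) - (-141 + 980000) = 3*sqrt(26) - 1*979859 = 3*sqrt(26) - 979859 = -979859 + 3*sqrt(26)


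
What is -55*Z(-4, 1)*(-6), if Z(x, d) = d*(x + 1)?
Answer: -990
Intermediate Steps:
Z(x, d) = d*(1 + x)
-55*Z(-4, 1)*(-6) = -55*1*(1 - 4)*(-6) = -55*1*(-3)*(-6) = -(-165)*(-6) = -55*18 = -990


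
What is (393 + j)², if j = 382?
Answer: 600625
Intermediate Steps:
(393 + j)² = (393 + 382)² = 775² = 600625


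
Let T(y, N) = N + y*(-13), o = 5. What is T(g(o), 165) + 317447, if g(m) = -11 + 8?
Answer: 317651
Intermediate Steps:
g(m) = -3
T(y, N) = N - 13*y
T(g(o), 165) + 317447 = (165 - 13*(-3)) + 317447 = (165 + 39) + 317447 = 204 + 317447 = 317651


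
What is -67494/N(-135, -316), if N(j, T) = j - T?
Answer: -67494/181 ≈ -372.90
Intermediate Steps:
-67494/N(-135, -316) = -67494/(-135 - 1*(-316)) = -67494/(-135 + 316) = -67494/181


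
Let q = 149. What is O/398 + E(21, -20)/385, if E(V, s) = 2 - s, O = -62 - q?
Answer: -6589/13930 ≈ -0.47301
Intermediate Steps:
O = -211 (O = -62 - 1*149 = -62 - 149 = -211)
O/398 + E(21, -20)/385 = -211/398 + (2 - 1*(-20))/385 = -211*1/398 + (2 + 20)*(1/385) = -211/398 + 22*(1/385) = -211/398 + 2/35 = -6589/13930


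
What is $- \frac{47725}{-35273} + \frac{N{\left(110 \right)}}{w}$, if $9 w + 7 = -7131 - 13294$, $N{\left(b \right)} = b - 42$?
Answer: $\frac{238382531}{180174484} \approx 1.3231$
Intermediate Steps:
$N{\left(b \right)} = -42 + b$ ($N{\left(b \right)} = b - 42 = -42 + b$)
$w = - \frac{20432}{9}$ ($w = - \frac{7}{9} + \frac{-7131 - 13294}{9} = - \frac{7}{9} + \frac{1}{9} \left(-20425\right) = - \frac{7}{9} - \frac{20425}{9} = - \frac{20432}{9} \approx -2270.2$)
$- \frac{47725}{-35273} + \frac{N{\left(110 \right)}}{w} = - \frac{47725}{-35273} + \frac{-42 + 110}{- \frac{20432}{9}} = \left(-47725\right) \left(- \frac{1}{35273}\right) + 68 \left(- \frac{9}{20432}\right) = \frac{47725}{35273} - \frac{153}{5108} = \frac{238382531}{180174484}$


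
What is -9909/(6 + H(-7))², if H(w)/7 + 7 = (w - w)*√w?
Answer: -9909/1849 ≈ -5.3591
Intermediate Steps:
H(w) = -49 (H(w) = -49 + 7*((w - w)*√w) = -49 + 7*(0*√w) = -49 + 7*0 = -49 + 0 = -49)
-9909/(6 + H(-7))² = -9909/(6 - 49)² = -9909/((-43)²) = -9909/1849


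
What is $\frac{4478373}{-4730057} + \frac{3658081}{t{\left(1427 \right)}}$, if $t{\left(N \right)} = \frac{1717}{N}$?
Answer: $\frac{24691275761794018}{8121507869} \approx 3.0402 \cdot 10^{6}$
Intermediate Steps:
$\frac{4478373}{-4730057} + \frac{3658081}{t{\left(1427 \right)}} = \frac{4478373}{-4730057} + \frac{3658081}{1717 \cdot \frac{1}{1427}} = 4478373 \left(- \frac{1}{4730057}\right) + \frac{3658081}{1717 \cdot \frac{1}{1427}} = - \frac{4478373}{4730057} + \frac{3658081}{\frac{1717}{1427}} = - \frac{4478373}{4730057} + 3658081 \cdot \frac{1427}{1717} = - \frac{4478373}{4730057} + \frac{5220081587}{1717} = \frac{24691275761794018}{8121507869}$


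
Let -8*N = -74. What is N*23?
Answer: 851/4 ≈ 212.75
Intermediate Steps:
N = 37/4 (N = -⅛*(-74) = 37/4 ≈ 9.2500)
N*23 = (37/4)*23 = 851/4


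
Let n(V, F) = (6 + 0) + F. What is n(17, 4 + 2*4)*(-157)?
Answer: -2826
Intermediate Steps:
n(V, F) = 6 + F
n(17, 4 + 2*4)*(-157) = (6 + (4 + 2*4))*(-157) = (6 + (4 + 8))*(-157) = (6 + 12)*(-157) = 18*(-157) = -2826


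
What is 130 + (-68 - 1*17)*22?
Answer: -1740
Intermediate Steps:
130 + (-68 - 1*17)*22 = 130 + (-68 - 17)*22 = 130 - 85*22 = 130 - 1870 = -1740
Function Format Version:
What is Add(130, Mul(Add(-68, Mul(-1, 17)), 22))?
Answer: -1740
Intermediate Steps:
Add(130, Mul(Add(-68, Mul(-1, 17)), 22)) = Add(130, Mul(Add(-68, -17), 22)) = Add(130, Mul(-85, 22)) = Add(130, -1870) = -1740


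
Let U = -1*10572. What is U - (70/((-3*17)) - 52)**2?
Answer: -34907056/2601 ≈ -13421.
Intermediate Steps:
U = -10572
U - (70/((-3*17)) - 52)**2 = -10572 - (70/((-3*17)) - 52)**2 = -10572 - (70/(-51) - 52)**2 = -10572 - (70*(-1/51) - 52)**2 = -10572 - (-70/51 - 52)**2 = -10572 - (-2722/51)**2 = -10572 - 1*7409284/2601 = -10572 - 7409284/2601 = -34907056/2601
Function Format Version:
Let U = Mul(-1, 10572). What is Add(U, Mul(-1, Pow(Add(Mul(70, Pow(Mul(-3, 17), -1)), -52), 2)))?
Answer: Rational(-34907056, 2601) ≈ -13421.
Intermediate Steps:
U = -10572
Add(U, Mul(-1, Pow(Add(Mul(70, Pow(Mul(-3, 17), -1)), -52), 2))) = Add(-10572, Mul(-1, Pow(Add(Mul(70, Pow(Mul(-3, 17), -1)), -52), 2))) = Add(-10572, Mul(-1, Pow(Add(Mul(70, Pow(-51, -1)), -52), 2))) = Add(-10572, Mul(-1, Pow(Add(Mul(70, Rational(-1, 51)), -52), 2))) = Add(-10572, Mul(-1, Pow(Add(Rational(-70, 51), -52), 2))) = Add(-10572, Mul(-1, Pow(Rational(-2722, 51), 2))) = Add(-10572, Mul(-1, Rational(7409284, 2601))) = Add(-10572, Rational(-7409284, 2601)) = Rational(-34907056, 2601)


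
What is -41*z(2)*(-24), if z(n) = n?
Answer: 1968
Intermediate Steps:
-41*z(2)*(-24) = -41*2*(-24) = -82*(-24) = 1968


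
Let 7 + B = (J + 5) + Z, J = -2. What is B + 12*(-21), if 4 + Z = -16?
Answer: -276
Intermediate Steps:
Z = -20 (Z = -4 - 16 = -20)
B = -24 (B = -7 + ((-2 + 5) - 20) = -7 + (3 - 20) = -7 - 17 = -24)
B + 12*(-21) = -24 + 12*(-21) = -24 - 252 = -276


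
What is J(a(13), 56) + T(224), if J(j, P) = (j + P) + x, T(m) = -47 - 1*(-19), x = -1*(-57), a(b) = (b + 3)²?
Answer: 341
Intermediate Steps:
a(b) = (3 + b)²
x = 57
T(m) = -28 (T(m) = -47 + 19 = -28)
J(j, P) = 57 + P + j (J(j, P) = (j + P) + 57 = (P + j) + 57 = 57 + P + j)
J(a(13), 56) + T(224) = (57 + 56 + (3 + 13)²) - 28 = (57 + 56 + 16²) - 28 = (57 + 56 + 256) - 28 = 369 - 28 = 341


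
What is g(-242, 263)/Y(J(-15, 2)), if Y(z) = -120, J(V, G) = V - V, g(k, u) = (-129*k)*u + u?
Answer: -8210597/120 ≈ -68422.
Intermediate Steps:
g(k, u) = u - 129*k*u (g(k, u) = -129*k*u + u = u - 129*k*u)
J(V, G) = 0
g(-242, 263)/Y(J(-15, 2)) = (263*(1 - 129*(-242)))/(-120) = (263*(1 + 31218))*(-1/120) = (263*31219)*(-1/120) = 8210597*(-1/120) = -8210597/120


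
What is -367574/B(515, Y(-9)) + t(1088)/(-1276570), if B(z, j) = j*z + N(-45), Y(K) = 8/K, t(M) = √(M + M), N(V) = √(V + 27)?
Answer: 6814821960/8487929 - 4*√34/638285 + 44660241*I*√2/8487929 ≈ 802.88 + 7.4411*I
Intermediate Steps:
N(V) = √(27 + V)
t(M) = √2*√M (t(M) = √(2*M) = √2*√M)
B(z, j) = j*z + 3*I*√2 (B(z, j) = j*z + √(27 - 45) = j*z + √(-18) = j*z + 3*I*√2)
-367574/B(515, Y(-9)) + t(1088)/(-1276570) = -367574/((8/(-9))*515 + 3*I*√2) + (√2*√1088)/(-1276570) = -367574/((8*(-⅑))*515 + 3*I*√2) + (√2*(8*√17))*(-1/1276570) = -367574/(-8/9*515 + 3*I*√2) + (8*√34)*(-1/1276570) = -367574/(-4120/9 + 3*I*√2) - 4*√34/638285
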